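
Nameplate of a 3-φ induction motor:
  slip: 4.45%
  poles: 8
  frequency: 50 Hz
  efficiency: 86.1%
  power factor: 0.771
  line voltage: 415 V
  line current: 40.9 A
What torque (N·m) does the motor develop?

P_in = √3·V·I·cosφ = 1.732 × 415 × 40.9 × 0.771 = 22666 W
P_out = η·P_in = 0.861 × 22666 = 19515 W
n_s = 120×50/8 = 750 rpm; n = 750×(1−0.0445) = 717 rpm
ω = 2π×717/60 = 75.08 rad/s
τ = P_out/ω = 19515/75.08 = 260 N·m

260 N·m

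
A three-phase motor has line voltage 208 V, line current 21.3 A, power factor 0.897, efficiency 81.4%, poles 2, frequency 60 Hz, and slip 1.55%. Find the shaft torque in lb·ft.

11.1 lb·ft

P_in = √3·V·I·cosφ = 1.732 × 208 × 21.3 × 0.897 = 6883 W
P_out = η·P_in = 0.814 × 6883 = 5603 W
n_s = 120×60/2 = 3600 rpm; n = 3600×(1−0.0155) = 3544 rpm
ω = 2π×3544/60 = 371.1 rad/s
τ = P_out/ω = 5603/371.1 = 15.1 N·m
In lb·ft: 15.1/1.356 = 11.1 lb·ft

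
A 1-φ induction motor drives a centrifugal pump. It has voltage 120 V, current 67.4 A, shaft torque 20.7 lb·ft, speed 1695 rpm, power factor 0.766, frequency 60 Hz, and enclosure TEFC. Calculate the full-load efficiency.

80.4 %

τ = 20.7 lb·ft × 1.356 = 28.07 N·m
ω = 2π × 1695/60 = 177.5 rad/s; P_out = τω = 28.07 × 177.5 = 4982 W
P_in = V·I·cosφ = 120 × 67.4 × 0.766 = 6195 W
η = P_out / P_in = 4982 / 6195 = 0.804 = 80.4%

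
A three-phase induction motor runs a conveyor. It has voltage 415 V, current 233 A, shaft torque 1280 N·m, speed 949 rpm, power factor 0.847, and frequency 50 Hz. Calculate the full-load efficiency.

ω = 2π × 949/60 = 99.38 rad/s; P_out = τω = 1280 × 99.38 = 127206 W
P_in = √3·V_L·I_L·cosφ = 1.732 × 415 × 233 × 0.847 = 141852 W
η = P_out / P_in = 127206 / 141852 = 0.897 = 89.7%

89.7 %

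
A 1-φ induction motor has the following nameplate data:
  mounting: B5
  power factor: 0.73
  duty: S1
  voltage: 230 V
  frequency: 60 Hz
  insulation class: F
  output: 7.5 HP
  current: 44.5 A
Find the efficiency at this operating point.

74.9 %

P_out = 7.5 × 746 = 5595 W
P_in = V·I·cosφ = 230 × 44.5 × 0.73 = 7472 W
η = P_out / P_in = 5595 / 7472 = 0.749 = 74.9%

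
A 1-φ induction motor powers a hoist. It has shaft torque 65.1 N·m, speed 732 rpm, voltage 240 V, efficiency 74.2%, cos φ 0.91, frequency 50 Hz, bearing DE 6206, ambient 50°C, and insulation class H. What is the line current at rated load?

ω = 2π×732/60 = 76.65 rad/s; P_out = τω = 65.1 × 76.65 = 4990 W
P_in = P_out / η = 4990 / 0.742 = 6725 W
I = P_in / (V·cosφ) = 6725 / (240 × 0.91) = 30.8 A

30.8 A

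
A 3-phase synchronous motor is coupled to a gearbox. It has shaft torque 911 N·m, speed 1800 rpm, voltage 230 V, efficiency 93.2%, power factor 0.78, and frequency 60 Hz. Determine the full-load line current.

ω = 2π×1800/60 = 188.5 rad/s; P_out = τω = 911 × 188.5 = 171724 W
P_in = P_out / η = 171724 / 0.932 = 184253 W
I_L = P_in / (√3·V_L·cosφ) = 184253 / (1.732 × 230 × 0.78) = 593 A

593 A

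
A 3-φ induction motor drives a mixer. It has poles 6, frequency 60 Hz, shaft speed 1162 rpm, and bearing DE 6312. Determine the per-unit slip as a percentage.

3.2 %

n_s = 120f/p = 120×60/6 = 1200 rpm
s = (n_s − n)/n_s = (1200 − 1162)/1200 = 0.0317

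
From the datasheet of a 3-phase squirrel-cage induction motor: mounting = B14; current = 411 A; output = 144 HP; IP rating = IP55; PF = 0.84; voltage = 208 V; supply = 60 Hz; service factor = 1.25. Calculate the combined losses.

P_in = √3·V·I·cosφ = 1.732×208×411×0.84 = 124375 W
P_out = 144×746 = 107424 W
Losses = P_in − P_out = 124375 − 107424 = 16951 W

17 kW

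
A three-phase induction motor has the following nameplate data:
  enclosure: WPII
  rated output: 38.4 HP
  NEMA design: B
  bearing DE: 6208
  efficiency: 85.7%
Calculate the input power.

33.4 kW

P_out = 38.4 × 746 = 28646 W
P_in = P_out/η = 28646/0.857 = 33426 W = 33.4 kW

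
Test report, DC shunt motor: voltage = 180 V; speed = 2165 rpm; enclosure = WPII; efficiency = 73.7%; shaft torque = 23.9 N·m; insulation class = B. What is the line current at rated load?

40.8 A

ω = 2π×2165/60 = 226.7 rad/s; P_out = τω = 23.9 × 226.7 = 5418 W
P_in = P_out / η = 5418 / 0.737 = 7351 W
I = P_in / V = 7351 / 180 = 40.8 A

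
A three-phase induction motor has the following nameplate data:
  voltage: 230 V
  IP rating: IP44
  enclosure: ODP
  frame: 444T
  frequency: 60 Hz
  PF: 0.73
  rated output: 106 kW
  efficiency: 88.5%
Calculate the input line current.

412 A

P_out = 106 kW = 106000 W
P_in = P_out / η = 106000 / 0.885 = 119774 W
I_L = P_in / (√3·V_L·cosφ) = 119774 / (1.732 × 230 × 0.73) = 412 A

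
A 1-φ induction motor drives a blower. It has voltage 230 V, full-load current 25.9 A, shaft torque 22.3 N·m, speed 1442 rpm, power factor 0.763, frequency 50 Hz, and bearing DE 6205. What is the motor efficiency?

74.1 %

ω = 2π × 1442/60 = 151 rad/s; P_out = τω = 22.3 × 151 = 3367 W
P_in = V·I·cosφ = 230 × 25.9 × 0.763 = 4545 W
η = P_out / P_in = 3367 / 4545 = 0.741 = 74.1%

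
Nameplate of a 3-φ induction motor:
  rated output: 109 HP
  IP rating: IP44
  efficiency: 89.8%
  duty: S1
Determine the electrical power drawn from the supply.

90.6 kW

P_out = 109 × 746 = 81314 W
P_in = P_out/η = 81314/0.898 = 90550 W = 90.6 kW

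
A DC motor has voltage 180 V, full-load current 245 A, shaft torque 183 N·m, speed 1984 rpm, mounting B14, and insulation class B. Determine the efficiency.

86.2 %

ω = 2π × 1984/60 = 207.8 rad/s; P_out = τω = 183 × 207.8 = 38027 W
P_in = V·I = 180 × 245 = 44100 W
η = P_out / P_in = 38027 / 44100 = 0.862 = 86.2%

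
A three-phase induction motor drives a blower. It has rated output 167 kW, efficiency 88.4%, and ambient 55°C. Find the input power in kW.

189 kW

P_out = 167000 W
P_in = P_out/η = 167000/0.884 = 188914 W = 189 kW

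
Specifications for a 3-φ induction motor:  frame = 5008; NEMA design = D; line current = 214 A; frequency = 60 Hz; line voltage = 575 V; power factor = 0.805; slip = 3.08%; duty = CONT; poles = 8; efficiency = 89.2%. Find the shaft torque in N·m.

P_in = √3·V·I·cosφ = 1.732 × 575 × 214 × 0.805 = 171564 W
P_out = η·P_in = 0.892 × 171564 = 153035 W
n_s = 120×60/8 = 900 rpm; n = 900×(1−0.0308) = 872 rpm
ω = 2π×872/60 = 91.32 rad/s
τ = P_out/ω = 153035/91.32 = 1680 N·m

1680 N·m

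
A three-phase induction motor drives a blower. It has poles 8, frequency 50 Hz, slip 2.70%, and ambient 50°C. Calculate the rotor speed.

n_s = 120f/p = 120×50/8 = 750 rpm
n = n_s(1 − s) = 750 × (1 − 0.027) = 730 rpm

730 rpm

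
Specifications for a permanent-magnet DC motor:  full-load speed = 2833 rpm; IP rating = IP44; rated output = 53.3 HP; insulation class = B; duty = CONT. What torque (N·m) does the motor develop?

P_out = 53.3 × 746 = 39762 W
ω = 2π × 2833/60 = 296.7 rad/s
τ = P_out/ω = 39762/296.7 = 134 N·m

134 N·m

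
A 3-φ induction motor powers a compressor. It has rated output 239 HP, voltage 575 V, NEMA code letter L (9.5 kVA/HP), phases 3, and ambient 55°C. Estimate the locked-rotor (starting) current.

S_LR = 9.5 × 239 = 2270.5 kVA
I_LR = S_LR/(√3·V_L) = 2270500/(1.732×575) = 2280 A

2280 A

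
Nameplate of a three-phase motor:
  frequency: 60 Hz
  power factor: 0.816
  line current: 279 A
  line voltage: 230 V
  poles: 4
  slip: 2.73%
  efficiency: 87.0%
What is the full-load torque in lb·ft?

317 lb·ft

P_in = √3·V·I·cosφ = 1.732 × 230 × 279 × 0.816 = 90692 W
P_out = η·P_in = 0.87 × 90692 = 78902 W
n_s = 120×60/4 = 1800 rpm; n = 1800×(1−0.0273) = 1751 rpm
ω = 2π×1751/60 = 183.4 rad/s
τ = P_out/ω = 78902/183.4 = 430.2 N·m
In lb·ft: 430.2/1.356 = 317 lb·ft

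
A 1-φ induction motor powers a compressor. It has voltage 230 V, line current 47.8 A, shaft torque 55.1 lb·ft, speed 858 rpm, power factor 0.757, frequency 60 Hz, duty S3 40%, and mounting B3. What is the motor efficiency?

τ = 55.1 lb·ft × 1.356 = 74.72 N·m
ω = 2π × 858/60 = 89.85 rad/s; P_out = τω = 74.72 × 89.85 = 6714 W
P_in = V·I·cosφ = 230 × 47.8 × 0.757 = 8322 W
η = P_out / P_in = 6714 / 8322 = 0.807 = 80.7%

80.7 %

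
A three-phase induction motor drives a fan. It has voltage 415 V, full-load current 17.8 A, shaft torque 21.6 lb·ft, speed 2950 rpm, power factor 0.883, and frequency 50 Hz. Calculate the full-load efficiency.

80.1 %

τ = 21.6 lb·ft × 1.356 = 29.29 N·m
ω = 2π × 2950/60 = 308.9 rad/s; P_out = τω = 29.29 × 308.9 = 9048 W
P_in = √3·V_L·I_L·cosφ = 1.732 × 415 × 17.8 × 0.883 = 11297 W
η = P_out / P_in = 9048 / 11297 = 0.801 = 80.1%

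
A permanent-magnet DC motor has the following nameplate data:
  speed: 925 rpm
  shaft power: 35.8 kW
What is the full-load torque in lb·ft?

273 lb·ft

ω = 2π × 925/60 = 96.87 rad/s
τ = P/ω = 35800/96.87 = 369.6 N·m
In lb·ft: 369.6/1.356 = 273 lb·ft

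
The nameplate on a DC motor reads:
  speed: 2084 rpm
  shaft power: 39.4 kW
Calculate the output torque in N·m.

181 N·m

ω = 2π × 2084/60 = 218.2 rad/s
τ = P/ω = 39400/218.2 = 181 N·m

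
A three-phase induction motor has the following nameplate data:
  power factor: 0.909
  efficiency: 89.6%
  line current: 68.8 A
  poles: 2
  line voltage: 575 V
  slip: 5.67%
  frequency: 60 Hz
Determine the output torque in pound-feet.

P_in = √3·V·I·cosφ = 1.732 × 575 × 68.8 × 0.909 = 62283 W
P_out = η·P_in = 0.896 × 62283 = 55806 W
n_s = 120×60/2 = 3600 rpm; n = 3600×(1−0.0567) = 3396 rpm
ω = 2π×3396/60 = 355.6 rad/s
τ = P_out/ω = 55806/355.6 = 156.9 N·m
In lb·ft: 156.9/1.356 = 116 lb·ft

116 lb·ft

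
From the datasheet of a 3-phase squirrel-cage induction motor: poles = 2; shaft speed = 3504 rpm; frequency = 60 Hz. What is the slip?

2.67 %

n_s = 120f/p = 120×60/2 = 3600 rpm
s = (n_s − n)/n_s = (3600 − 3504)/3600 = 0.0267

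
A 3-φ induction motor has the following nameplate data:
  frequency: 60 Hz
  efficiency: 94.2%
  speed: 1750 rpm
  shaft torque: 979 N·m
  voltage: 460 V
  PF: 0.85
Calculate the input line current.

ω = 2π×1750/60 = 183.3 rad/s; P_out = τω = 979 × 183.3 = 179451 W
P_in = P_out / η = 179451 / 0.942 = 190500 W
I_L = P_in / (√3·V_L·cosφ) = 190500 / (1.732 × 460 × 0.85) = 281 A

281 A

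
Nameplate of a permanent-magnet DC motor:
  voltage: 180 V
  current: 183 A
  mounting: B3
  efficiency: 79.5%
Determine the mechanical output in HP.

P_in = V·I = 180 × 183 = 32940 W
P_out = η·P_in = 0.795 × 32940 = 26187 W
= 26187/746 = 35.1 HP

35.1 HP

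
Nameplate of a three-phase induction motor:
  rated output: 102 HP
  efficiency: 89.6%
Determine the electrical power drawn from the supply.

84.9 kW

P_out = 102 × 746 = 76092 W
P_in = P_out/η = 76092/0.896 = 84924 W = 84.9 kW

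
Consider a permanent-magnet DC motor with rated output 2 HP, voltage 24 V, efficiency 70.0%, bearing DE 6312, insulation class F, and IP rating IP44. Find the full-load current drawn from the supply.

88.8 A

P_out = 2 × 746 = 1492 W
P_in = P_out / η = 1492 / 0.700 = 2131 W
I = P_in / V = 2131 / 24 = 88.8 A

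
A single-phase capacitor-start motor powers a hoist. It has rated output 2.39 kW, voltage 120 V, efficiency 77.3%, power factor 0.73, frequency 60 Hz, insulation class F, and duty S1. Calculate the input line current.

P_out = 2.39 kW = 2390 W
P_in = P_out / η = 2390 / 0.773 = 3092 W
I = P_in / (V·cosφ) = 3092 / (120 × 0.73) = 35.3 A

35.3 A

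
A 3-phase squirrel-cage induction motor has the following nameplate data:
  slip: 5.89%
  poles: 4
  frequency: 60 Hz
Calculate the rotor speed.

n_s = 120f/p = 120×60/4 = 1800 rpm
n = n_s(1 − s) = 1800 × (1 − 0.0589) = 1694 rpm

1694 rpm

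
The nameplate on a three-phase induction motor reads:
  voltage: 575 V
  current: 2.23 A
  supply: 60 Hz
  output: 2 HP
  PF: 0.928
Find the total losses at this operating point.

569 W

P_in = √3·V·I·cosφ = 1.732×575×2.23×0.928 = 2061 W
P_out = 2×746 = 1492 W
Losses = P_in − P_out = 2061 − 1492 = 569 W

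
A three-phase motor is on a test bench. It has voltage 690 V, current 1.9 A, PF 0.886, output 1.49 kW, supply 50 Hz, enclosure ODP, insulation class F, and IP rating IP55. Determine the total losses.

P_in = √3·V·I·cosφ = 1.732×690×1.9×0.886 = 2012 W
P_out = 1490 W
Losses = P_in − P_out = 2012 − 1490 = 522 W

522 W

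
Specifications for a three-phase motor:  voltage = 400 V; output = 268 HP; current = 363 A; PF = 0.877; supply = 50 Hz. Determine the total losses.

20.6 kW

P_in = √3·V·I·cosφ = 1.732×400×363×0.877 = 220554 W
P_out = 268×746 = 199928 W
Losses = P_in − P_out = 220554 − 199928 = 20626 W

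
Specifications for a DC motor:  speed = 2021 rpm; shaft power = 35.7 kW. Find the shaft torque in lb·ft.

ω = 2π × 2021/60 = 211.6 rad/s
τ = P/ω = 35700/211.6 = 168.7 N·m
In lb·ft: 168.7/1.356 = 124 lb·ft

124 lb·ft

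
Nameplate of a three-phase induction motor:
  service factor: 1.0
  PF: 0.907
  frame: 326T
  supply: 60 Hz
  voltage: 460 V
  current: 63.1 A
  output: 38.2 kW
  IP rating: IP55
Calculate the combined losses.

7400 W

P_in = √3·V·I·cosφ = 1.732×460×63.1×0.907 = 45598 W
P_out = 38200 W
Losses = P_in − P_out = 45598 − 38200 = 7398 W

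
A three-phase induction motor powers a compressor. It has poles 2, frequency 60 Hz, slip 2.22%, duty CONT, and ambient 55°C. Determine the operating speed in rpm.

n_s = 120f/p = 120×60/2 = 3600 rpm
n = n_s(1 − s) = 3600 × (1 − 0.0222) = 3520 rpm

3520 rpm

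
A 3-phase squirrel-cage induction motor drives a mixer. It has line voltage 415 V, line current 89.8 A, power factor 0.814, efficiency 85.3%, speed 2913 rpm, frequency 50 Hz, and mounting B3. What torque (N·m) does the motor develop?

P_in = √3·V·I·cosφ = 1.732 × 415 × 89.8 × 0.814 = 52541 W
P_out = η·P_in = 0.853 × 52541 = 44817 W
n = 2913 rpm
ω = 2π×2913/60 = 305 rad/s
τ = P_out/ω = 44817/305 = 147 N·m

147 N·m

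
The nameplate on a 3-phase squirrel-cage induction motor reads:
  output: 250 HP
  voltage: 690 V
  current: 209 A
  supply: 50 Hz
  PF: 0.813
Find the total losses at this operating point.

16600 W

P_in = √3·V·I·cosφ = 1.732×690×209×0.813 = 203064 W
P_out = 250×746 = 186500 W
Losses = P_in − P_out = 203064 − 186500 = 16564 W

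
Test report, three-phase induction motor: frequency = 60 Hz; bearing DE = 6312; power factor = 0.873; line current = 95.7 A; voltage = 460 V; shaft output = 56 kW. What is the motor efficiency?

84.1 %

P_out = 56 kW = 56000 W
P_in = √3·V_L·I_L·cosφ = 1.732 × 460 × 95.7 × 0.873 = 66563 W
η = P_out / P_in = 56000 / 66563 = 0.841 = 84.1%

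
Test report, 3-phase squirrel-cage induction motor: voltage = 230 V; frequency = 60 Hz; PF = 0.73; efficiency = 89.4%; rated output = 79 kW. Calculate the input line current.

P_out = 79 kW = 79000 W
P_in = P_out / η = 79000 / 0.894 = 88367 W
I_L = P_in / (√3·V_L·cosφ) = 88367 / (1.732 × 230 × 0.73) = 304 A

304 A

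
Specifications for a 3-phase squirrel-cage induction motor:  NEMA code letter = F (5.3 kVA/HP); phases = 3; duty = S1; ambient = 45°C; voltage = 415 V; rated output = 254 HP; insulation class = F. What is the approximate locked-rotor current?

1870 A

S_LR = 5.3 × 254 = 1346.2 kVA
I_LR = S_LR/(√3·V_L) = 1346200/(1.732×415) = 1870 A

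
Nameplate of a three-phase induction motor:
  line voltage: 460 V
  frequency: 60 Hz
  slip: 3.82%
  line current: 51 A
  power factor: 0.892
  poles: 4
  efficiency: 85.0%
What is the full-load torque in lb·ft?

125 lb·ft

P_in = √3·V·I·cosφ = 1.732 × 460 × 51 × 0.892 = 36244 W
P_out = η·P_in = 0.85 × 36244 = 30807 W
n_s = 120×60/4 = 1800 rpm; n = 1800×(1−0.0382) = 1731 rpm
ω = 2π×1731/60 = 181.3 rad/s
τ = P_out/ω = 30807/181.3 = 169.9 N·m
In lb·ft: 169.9/1.356 = 125 lb·ft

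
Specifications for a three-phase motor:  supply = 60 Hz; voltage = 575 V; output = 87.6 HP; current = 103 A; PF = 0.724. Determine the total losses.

8.92 kW

P_in = √3·V·I·cosφ = 1.732×575×103×0.724 = 74266 W
P_out = 87.6×746 = 65350 W
Losses = P_in − P_out = 74266 − 65350 = 8916 W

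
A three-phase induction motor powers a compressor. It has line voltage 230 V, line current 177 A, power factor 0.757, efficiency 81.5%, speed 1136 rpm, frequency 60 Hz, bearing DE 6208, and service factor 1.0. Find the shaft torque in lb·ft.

P_in = √3·V·I·cosφ = 1.732 × 230 × 177 × 0.757 = 53376 W
P_out = η·P_in = 0.815 × 53376 = 43501 W
n = 1136 rpm
ω = 2π×1136/60 = 119 rad/s
τ = P_out/ω = 43501/119 = 365.6 N·m
In lb·ft: 365.6/1.356 = 270 lb·ft

270 lb·ft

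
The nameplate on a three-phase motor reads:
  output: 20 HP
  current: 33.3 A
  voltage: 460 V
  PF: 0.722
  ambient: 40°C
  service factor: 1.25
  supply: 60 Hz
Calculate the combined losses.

4.24 kW

P_in = √3·V·I·cosφ = 1.732×460×33.3×0.722 = 19155 W
P_out = 20×746 = 14920 W
Losses = P_in − P_out = 19155 − 14920 = 4235 W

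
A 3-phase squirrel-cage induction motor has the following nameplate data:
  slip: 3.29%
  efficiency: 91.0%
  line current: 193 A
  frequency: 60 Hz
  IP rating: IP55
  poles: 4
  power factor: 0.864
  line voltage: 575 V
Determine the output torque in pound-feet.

P_in = √3·V·I·cosφ = 1.732 × 575 × 193 × 0.864 = 166068 W
P_out = η·P_in = 0.91 × 166068 = 151122 W
n_s = 120×60/4 = 1800 rpm; n = 1800×(1−0.0329) = 1741 rpm
ω = 2π×1741/60 = 182.3 rad/s
τ = P_out/ω = 151122/182.3 = 829 N·m
In lb·ft: 829/1.356 = 611 lb·ft

611 lb·ft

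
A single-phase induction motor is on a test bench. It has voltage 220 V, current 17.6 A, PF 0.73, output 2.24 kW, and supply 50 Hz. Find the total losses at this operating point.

587 W

P_in = V·I·cosφ = 220×17.6×0.73 = 2827 W
P_out = 2240 W
Losses = P_in − P_out = 2827 − 2240 = 587 W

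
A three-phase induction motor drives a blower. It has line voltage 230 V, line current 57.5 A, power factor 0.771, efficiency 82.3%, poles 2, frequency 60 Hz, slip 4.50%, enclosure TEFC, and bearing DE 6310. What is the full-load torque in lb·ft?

P_in = √3·V·I·cosφ = 1.732 × 230 × 57.5 × 0.771 = 17660 W
P_out = η·P_in = 0.823 × 17660 = 14534 W
n_s = 120×60/2 = 3600 rpm; n = 3600×(1−0.045) = 3438 rpm
ω = 2π×3438/60 = 360 rad/s
τ = P_out/ω = 14534/360 = 40.37 N·m
In lb·ft: 40.37/1.356 = 29.8 lb·ft

29.8 lb·ft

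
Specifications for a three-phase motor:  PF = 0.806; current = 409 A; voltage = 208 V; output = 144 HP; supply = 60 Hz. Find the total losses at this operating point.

11.3 kW

P_in = √3·V·I·cosφ = 1.732×208×409×0.806 = 118760 W
P_out = 144×746 = 107424 W
Losses = P_in − P_out = 118760 − 107424 = 11336 W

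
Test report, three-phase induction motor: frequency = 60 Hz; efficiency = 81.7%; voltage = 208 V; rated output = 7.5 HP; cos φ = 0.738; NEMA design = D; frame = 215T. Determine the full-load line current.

25.8 A

P_out = 7.5 × 746 = 5595 W
P_in = P_out / η = 5595 / 0.817 = 6848 W
I_L = P_in / (√3·V_L·cosφ) = 6848 / (1.732 × 208 × 0.738) = 25.8 A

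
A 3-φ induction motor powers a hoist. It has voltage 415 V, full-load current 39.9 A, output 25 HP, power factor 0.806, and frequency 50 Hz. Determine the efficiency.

P_out = 25 × 746 = 18650 W
P_in = √3·V_L·I_L·cosφ = 1.732 × 415 × 39.9 × 0.806 = 23116 W
η = P_out / P_in = 18650 / 23116 = 0.807 = 80.7%

80.7 %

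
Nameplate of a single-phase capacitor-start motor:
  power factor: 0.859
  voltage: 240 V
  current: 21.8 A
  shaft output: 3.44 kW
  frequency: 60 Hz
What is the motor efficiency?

P_out = 3.44 kW = 3440 W
P_in = V·I·cosφ = 240 × 21.8 × 0.859 = 4494 W
η = P_out / P_in = 3440 / 4494 = 0.765 = 76.5%

76.5 %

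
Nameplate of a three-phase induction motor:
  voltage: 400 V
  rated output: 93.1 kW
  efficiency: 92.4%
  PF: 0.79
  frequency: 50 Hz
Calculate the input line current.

184 A

P_out = 93.1 kW = 93100 W
P_in = P_out / η = 93100 / 0.924 = 100758 W
I_L = P_in / (√3·V_L·cosφ) = 100758 / (1.732 × 400 × 0.79) = 184 A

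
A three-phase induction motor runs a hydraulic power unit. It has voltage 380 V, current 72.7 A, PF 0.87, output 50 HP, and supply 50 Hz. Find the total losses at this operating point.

P_in = √3·V·I·cosφ = 1.732×380×72.7×0.87 = 41628 W
P_out = 50×746 = 37300 W
Losses = P_in − P_out = 41628 − 37300 = 4328 W

4330 W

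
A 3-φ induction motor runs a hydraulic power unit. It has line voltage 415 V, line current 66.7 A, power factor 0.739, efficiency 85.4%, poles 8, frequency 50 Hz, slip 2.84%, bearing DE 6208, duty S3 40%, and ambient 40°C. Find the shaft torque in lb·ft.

292 lb·ft

P_in = √3·V·I·cosφ = 1.732 × 415 × 66.7 × 0.739 = 35430 W
P_out = η·P_in = 0.854 × 35430 = 30257 W
n_s = 120×50/8 = 750 rpm; n = 750×(1−0.0284) = 729 rpm
ω = 2π×729/60 = 76.34 rad/s
τ = P_out/ω = 30257/76.34 = 396.3 N·m
In lb·ft: 396.3/1.356 = 292 lb·ft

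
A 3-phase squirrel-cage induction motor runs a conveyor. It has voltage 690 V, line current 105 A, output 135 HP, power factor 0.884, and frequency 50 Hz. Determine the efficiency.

P_out = 135 × 746 = 100710 W
P_in = √3·V_L·I_L·cosφ = 1.732 × 690 × 105 × 0.884 = 110927 W
η = P_out / P_in = 100710 / 110927 = 0.908 = 90.8%

90.8 %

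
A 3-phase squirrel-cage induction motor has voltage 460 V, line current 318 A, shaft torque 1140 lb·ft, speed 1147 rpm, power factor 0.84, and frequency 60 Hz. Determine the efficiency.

87.2 %

τ = 1140 lb·ft × 1.356 = 1546 N·m
ω = 2π × 1147/60 = 120.1 rad/s; P_out = τω = 1546 × 120.1 = 185675 W
P_in = √3·V_L·I_L·cosφ = 1.732 × 460 × 318 × 0.84 = 212820 W
η = P_out / P_in = 185675 / 212820 = 0.872 = 87.2%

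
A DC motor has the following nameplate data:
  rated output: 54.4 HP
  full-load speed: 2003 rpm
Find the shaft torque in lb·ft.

P_out = 54.4 × 746 = 40582 W
ω = 2π × 2003/60 = 209.8 rad/s
τ = P_out/ω = 40582/209.8 = 193.4 N·m
In lb·ft: 193.4/1.356 = 143 lb·ft

143 lb·ft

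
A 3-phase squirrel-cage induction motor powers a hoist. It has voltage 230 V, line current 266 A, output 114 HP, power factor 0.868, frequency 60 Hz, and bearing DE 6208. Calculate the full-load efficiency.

P_out = 114 × 746 = 85044 W
P_in = √3·V_L·I_L·cosφ = 1.732 × 230 × 266 × 0.868 = 91977 W
η = P_out / P_in = 85044 / 91977 = 0.925 = 92.5%

92.5 %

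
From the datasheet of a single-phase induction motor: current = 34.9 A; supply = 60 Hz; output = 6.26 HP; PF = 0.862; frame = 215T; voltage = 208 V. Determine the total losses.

1590 W

P_in = V·I·cosφ = 208×34.9×0.862 = 6257 W
P_out = 6.26×746 = 4670 W
Losses = P_in − P_out = 6257 − 4670 = 1587 W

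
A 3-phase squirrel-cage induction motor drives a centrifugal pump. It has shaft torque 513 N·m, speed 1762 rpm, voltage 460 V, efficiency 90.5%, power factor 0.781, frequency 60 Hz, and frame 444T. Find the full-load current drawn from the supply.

ω = 2π×1762/60 = 184.5 rad/s; P_out = τω = 513 × 184.5 = 94649 W
P_in = P_out / η = 94649 / 0.905 = 104585 W
I_L = P_in / (√3·V_L·cosφ) = 104585 / (1.732 × 460 × 0.781) = 168 A

168 A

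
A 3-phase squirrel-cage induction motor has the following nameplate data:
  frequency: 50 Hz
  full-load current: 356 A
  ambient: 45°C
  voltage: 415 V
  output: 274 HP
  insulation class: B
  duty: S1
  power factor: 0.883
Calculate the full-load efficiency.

90.5 %

P_out = 274 × 746 = 204404 W
P_in = √3·V_L·I_L·cosφ = 1.732 × 415 × 356 × 0.883 = 225947 W
η = P_out / P_in = 204404 / 225947 = 0.905 = 90.5%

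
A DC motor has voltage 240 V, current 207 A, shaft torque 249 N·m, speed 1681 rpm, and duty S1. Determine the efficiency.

88.2 %

ω = 2π × 1681/60 = 176 rad/s; P_out = τω = 249 × 176 = 43824 W
P_in = V·I = 240 × 207 = 49680 W
η = P_out / P_in = 43824 / 49680 = 0.882 = 88.2%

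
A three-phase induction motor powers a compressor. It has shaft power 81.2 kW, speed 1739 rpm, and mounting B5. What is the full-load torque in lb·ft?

ω = 2π × 1739/60 = 182.1 rad/s
τ = P/ω = 81200/182.1 = 445.9 N·m
In lb·ft: 445.9/1.356 = 329 lb·ft

329 lb·ft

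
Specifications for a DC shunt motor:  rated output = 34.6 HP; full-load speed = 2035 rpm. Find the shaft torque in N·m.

121 N·m

P_out = 34.6 × 746 = 25812 W
ω = 2π × 2035/60 = 213.1 rad/s
τ = P_out/ω = 25812/213.1 = 121 N·m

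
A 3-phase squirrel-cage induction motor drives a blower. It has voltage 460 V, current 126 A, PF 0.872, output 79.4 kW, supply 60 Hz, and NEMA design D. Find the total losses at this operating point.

P_in = √3·V·I·cosφ = 1.732×460×126×0.872 = 87537 W
P_out = 79400 W
Losses = P_in − P_out = 87537 − 79400 = 8137 W

8.14 kW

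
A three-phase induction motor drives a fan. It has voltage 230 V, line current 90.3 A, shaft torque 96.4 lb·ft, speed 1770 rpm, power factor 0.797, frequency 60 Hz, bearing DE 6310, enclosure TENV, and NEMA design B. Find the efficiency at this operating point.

τ = 96.4 lb·ft × 1.356 = 130.7 N·m
ω = 2π × 1770/60 = 185.4 rad/s; P_out = τω = 130.7 × 185.4 = 24232 W
P_in = √3·V_L·I_L·cosφ = 1.732 × 230 × 90.3 × 0.797 = 28670 W
η = P_out / P_in = 24232 / 28670 = 0.845 = 84.5%

84.5 %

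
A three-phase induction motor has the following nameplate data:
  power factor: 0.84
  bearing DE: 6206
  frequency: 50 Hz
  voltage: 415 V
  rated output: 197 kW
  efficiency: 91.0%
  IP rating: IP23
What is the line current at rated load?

359 A

P_out = 197 kW = 197000 W
P_in = P_out / η = 197000 / 0.910 = 216484 W
I_L = P_in / (√3·V_L·cosφ) = 216484 / (1.732 × 415 × 0.84) = 359 A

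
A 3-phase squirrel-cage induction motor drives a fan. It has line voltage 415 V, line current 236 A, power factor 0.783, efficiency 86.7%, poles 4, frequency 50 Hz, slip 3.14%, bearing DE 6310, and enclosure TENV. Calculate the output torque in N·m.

P_in = √3·V·I·cosφ = 1.732 × 415 × 236 × 0.783 = 132822 W
P_out = η·P_in = 0.867 × 132822 = 115157 W
n_s = 120×50/4 = 1500 rpm; n = 1500×(1−0.0314) = 1453 rpm
ω = 2π×1453/60 = 152.2 rad/s
τ = P_out/ω = 115157/152.2 = 757 N·m

757 N·m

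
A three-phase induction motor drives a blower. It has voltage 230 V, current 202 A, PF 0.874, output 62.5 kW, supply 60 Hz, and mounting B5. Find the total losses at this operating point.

P_in = √3·V·I·cosφ = 1.732×230×202×0.874 = 70330 W
P_out = 62500 W
Losses = P_in − P_out = 70330 − 62500 = 7830 W

7.83 kW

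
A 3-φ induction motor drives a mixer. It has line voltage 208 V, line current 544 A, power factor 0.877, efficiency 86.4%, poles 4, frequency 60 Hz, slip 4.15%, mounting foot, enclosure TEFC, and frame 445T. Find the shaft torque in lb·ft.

P_in = √3·V·I·cosφ = 1.732 × 208 × 544 × 0.877 = 171874 W
P_out = η·P_in = 0.864 × 171874 = 148499 W
n_s = 120×60/4 = 1800 rpm; n = 1800×(1−0.0415) = 1725 rpm
ω = 2π×1725/60 = 180.6 rad/s
τ = P_out/ω = 148499/180.6 = 822.3 N·m
In lb·ft: 822.3/1.356 = 606 lb·ft

606 lb·ft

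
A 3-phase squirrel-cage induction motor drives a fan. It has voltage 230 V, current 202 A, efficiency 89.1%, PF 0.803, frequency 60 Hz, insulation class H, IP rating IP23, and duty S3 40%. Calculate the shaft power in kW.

P_in = √3·V·I·cosφ = 1.732 × 230 × 202 × 0.803 = 64616 W
P_out = η·P_in = 0.891 × 64616 = 57573 W

57.6 kW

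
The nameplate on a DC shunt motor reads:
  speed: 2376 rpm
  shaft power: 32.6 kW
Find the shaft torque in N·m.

131 N·m

ω = 2π × 2376/60 = 248.8 rad/s
τ = P/ω = 32600/248.8 = 131 N·m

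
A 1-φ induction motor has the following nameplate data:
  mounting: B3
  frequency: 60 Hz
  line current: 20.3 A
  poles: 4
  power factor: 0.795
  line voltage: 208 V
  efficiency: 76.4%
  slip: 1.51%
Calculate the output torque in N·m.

P_in = V·I·cosφ = 208 × 20.3 × 0.795 = 3357 W
P_out = η·P_in = 0.764 × 3357 = 2565 W
n_s = 120×60/4 = 1800 rpm; n = 1800×(1−0.0151) = 1773 rpm
ω = 2π×1773/60 = 185.7 rad/s
τ = P_out/ω = 2565/185.7 = 13.8 N·m

13.8 N·m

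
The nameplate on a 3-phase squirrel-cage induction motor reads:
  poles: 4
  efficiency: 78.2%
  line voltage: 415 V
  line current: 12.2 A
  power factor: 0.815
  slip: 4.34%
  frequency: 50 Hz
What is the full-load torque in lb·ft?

27.4 lb·ft

P_in = √3·V·I·cosφ = 1.732 × 415 × 12.2 × 0.815 = 7147 W
P_out = η·P_in = 0.782 × 7147 = 5589 W
n_s = 120×50/4 = 1500 rpm; n = 1500×(1−0.0434) = 1435 rpm
ω = 2π×1435/60 = 150.3 rad/s
τ = P_out/ω = 5589/150.3 = 37.19 N·m
In lb·ft: 37.19/1.356 = 27.4 lb·ft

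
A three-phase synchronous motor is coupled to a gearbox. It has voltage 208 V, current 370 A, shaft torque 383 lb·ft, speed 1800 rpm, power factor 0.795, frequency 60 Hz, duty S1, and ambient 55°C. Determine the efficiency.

92.4 %

τ = 383 lb·ft × 1.356 = 519.3 N·m
ω = 2π × 1800/60 = 188.5 rad/s; P_out = τω = 519.3 × 188.5 = 97888 W
P_in = √3·V_L·I_L·cosφ = 1.732 × 208 × 370 × 0.795 = 105969 W
η = P_out / P_in = 97888 / 105969 = 0.924 = 92.4%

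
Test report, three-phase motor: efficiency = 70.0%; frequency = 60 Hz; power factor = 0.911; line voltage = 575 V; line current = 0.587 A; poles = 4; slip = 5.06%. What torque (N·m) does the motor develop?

2.08 N·m

P_in = √3·V·I·cosφ = 1.732 × 575 × 0.587 × 0.911 = 533 W
P_out = η·P_in = 0.7 × 533 = 373 W
n_s = 120×60/4 = 1800 rpm; n = 1800×(1−0.0506) = 1709 rpm
ω = 2π×1709/60 = 179 rad/s
τ = P_out/ω = 373/179 = 2.08 N·m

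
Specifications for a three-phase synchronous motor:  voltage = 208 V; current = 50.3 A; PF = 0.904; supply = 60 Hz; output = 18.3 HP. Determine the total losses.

2.73 kW

P_in = √3·V·I·cosφ = 1.732×208×50.3×0.904 = 16381 W
P_out = 18.3×746 = 13652 W
Losses = P_in − P_out = 16381 − 13652 = 2729 W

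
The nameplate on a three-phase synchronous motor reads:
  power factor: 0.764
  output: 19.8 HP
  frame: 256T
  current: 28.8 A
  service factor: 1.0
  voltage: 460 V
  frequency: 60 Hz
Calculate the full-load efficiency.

P_out = 19.8 × 746 = 14771 W
P_in = √3·V_L·I_L·cosφ = 1.732 × 460 × 28.8 × 0.764 = 17530 W
η = P_out / P_in = 14771 / 17530 = 0.843 = 84.3%

84.3 %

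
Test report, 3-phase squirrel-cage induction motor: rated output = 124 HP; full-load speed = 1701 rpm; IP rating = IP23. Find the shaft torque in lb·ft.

383 lb·ft

P_out = 124 × 746 = 92504 W
ω = 2π × 1701/60 = 178.1 rad/s
τ = P_out/ω = 92504/178.1 = 519.4 N·m
In lb·ft: 519.4/1.356 = 383 lb·ft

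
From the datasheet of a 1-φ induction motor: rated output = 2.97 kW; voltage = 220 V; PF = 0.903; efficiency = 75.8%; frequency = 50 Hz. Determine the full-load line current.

19.7 A

P_out = 2.97 kW = 2970 W
P_in = P_out / η = 2970 / 0.758 = 3918 W
I = P_in / (V·cosφ) = 3918 / (220 × 0.903) = 19.7 A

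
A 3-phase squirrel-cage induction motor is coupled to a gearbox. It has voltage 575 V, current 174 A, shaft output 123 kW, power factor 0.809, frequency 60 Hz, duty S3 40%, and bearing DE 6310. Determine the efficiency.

P_out = 123 kW = 123000 W
P_in = √3·V_L·I_L·cosφ = 1.732 × 575 × 174 × 0.809 = 140189 W
η = P_out / P_in = 123000 / 140189 = 0.877 = 87.7%

87.7 %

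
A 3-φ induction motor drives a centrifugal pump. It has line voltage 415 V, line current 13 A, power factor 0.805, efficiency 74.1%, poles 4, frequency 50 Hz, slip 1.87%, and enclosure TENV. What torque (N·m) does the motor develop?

P_in = √3·V·I·cosφ = 1.732 × 415 × 13 × 0.805 = 7522 W
P_out = η·P_in = 0.741 × 7522 = 5574 W
n_s = 120×50/4 = 1500 rpm; n = 1500×(1−0.0187) = 1472 rpm
ω = 2π×1472/60 = 154.1 rad/s
τ = P_out/ω = 5574/154.1 = 36.2 N·m

36.2 N·m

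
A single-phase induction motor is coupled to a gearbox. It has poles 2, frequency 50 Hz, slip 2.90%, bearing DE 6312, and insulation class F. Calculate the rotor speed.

n_s = 120f/p = 120×50/2 = 3000 rpm
n = n_s(1 − s) = 3000 × (1 − 0.029) = 2913 rpm

2913 rpm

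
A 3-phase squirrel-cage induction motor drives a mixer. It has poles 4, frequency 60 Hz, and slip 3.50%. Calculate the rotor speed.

n_s = 120f/p = 120×60/4 = 1800 rpm
n = n_s(1 − s) = 1800 × (1 − 0.035) = 1737 rpm

1737 rpm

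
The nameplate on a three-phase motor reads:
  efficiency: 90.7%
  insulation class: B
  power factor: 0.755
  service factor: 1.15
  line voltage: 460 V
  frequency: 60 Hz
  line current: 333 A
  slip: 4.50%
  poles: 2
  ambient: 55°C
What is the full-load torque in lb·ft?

372 lb·ft

P_in = √3·V·I·cosφ = 1.732 × 460 × 333 × 0.755 = 200307 W
P_out = η·P_in = 0.907 × 200307 = 181678 W
n_s = 120×60/2 = 3600 rpm; n = 3600×(1−0.045) = 3438 rpm
ω = 2π×3438/60 = 360 rad/s
τ = P_out/ω = 181678/360 = 504.7 N·m
In lb·ft: 504.7/1.356 = 372 lb·ft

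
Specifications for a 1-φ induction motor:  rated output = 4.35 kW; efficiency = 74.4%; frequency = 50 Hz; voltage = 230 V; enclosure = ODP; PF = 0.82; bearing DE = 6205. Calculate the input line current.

P_out = 4.35 kW = 4350 W
P_in = P_out / η = 4350 / 0.744 = 5847 W
I = P_in / (V·cosφ) = 5847 / (230 × 0.82) = 31 A

31 A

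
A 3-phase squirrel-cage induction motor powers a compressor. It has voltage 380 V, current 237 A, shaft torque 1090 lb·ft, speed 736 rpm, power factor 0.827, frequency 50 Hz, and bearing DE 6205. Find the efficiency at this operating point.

88.3 %

τ = 1090 lb·ft × 1.356 = 1478 N·m
ω = 2π × 736/60 = 77.07 rad/s; P_out = τω = 1478 × 77.07 = 113909 W
P_in = √3·V_L·I_L·cosφ = 1.732 × 380 × 237 × 0.827 = 128999 W
η = P_out / P_in = 113909 / 128999 = 0.883 = 88.3%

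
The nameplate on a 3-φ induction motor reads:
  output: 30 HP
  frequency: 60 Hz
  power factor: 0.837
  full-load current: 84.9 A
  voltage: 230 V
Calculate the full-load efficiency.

P_out = 30 × 746 = 22380 W
P_in = √3·V_L·I_L·cosφ = 1.732 × 230 × 84.9 × 0.837 = 28308 W
η = P_out / P_in = 22380 / 28308 = 0.791 = 79.1%

79.1 %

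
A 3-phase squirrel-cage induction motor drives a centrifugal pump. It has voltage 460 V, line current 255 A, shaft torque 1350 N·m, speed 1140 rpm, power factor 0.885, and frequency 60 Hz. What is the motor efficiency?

ω = 2π × 1140/60 = 119.4 rad/s; P_out = τω = 1350 × 119.4 = 161190 W
P_in = √3·V_L·I_L·cosφ = 1.732 × 460 × 255 × 0.885 = 179800 W
η = P_out / P_in = 161190 / 179800 = 0.896 = 89.6%

89.6 %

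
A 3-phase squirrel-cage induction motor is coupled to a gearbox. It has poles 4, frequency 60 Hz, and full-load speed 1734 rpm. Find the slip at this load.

n_s = 120f/p = 120×60/4 = 1800 rpm
s = (n_s − n)/n_s = (1800 − 1734)/1800 = 0.0367

3.67 %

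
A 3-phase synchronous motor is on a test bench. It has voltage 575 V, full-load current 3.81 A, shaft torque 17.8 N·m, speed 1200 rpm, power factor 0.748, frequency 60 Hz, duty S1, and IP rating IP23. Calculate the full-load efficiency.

ω = 2π × 1200/60 = 125.7 rad/s; P_out = τω = 17.8 × 125.7 = 2237 W
P_in = √3·V_L·I_L·cosφ = 1.732 × 575 × 3.81 × 0.748 = 2838 W
η = P_out / P_in = 2237 / 2838 = 0.788 = 78.8%

78.8 %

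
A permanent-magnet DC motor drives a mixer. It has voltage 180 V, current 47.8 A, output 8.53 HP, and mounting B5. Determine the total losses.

2240 W

P_in = V·I = 180×47.8 = 8604 W
P_out = 8.53×746 = 6363 W
Losses = P_in − P_out = 8604 − 6363 = 2241 W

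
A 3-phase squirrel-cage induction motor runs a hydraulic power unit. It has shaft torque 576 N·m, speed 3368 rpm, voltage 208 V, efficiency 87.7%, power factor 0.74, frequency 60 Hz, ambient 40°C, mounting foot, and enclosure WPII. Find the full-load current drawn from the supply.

ω = 2π×3368/60 = 352.7 rad/s; P_out = τω = 576 × 352.7 = 203155 W
P_in = P_out / η = 203155 / 0.877 = 231648 W
I_L = P_in / (√3·V_L·cosφ) = 231648 / (1.732 × 208 × 0.74) = 869 A

869 A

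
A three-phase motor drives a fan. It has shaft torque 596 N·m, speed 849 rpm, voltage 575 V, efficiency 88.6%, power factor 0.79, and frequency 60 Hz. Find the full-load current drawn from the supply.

76 A

ω = 2π×849/60 = 88.91 rad/s; P_out = τω = 596 × 88.91 = 52990 W
P_in = P_out / η = 52990 / 0.886 = 59808 W
I_L = P_in / (√3·V_L·cosφ) = 59808 / (1.732 × 575 × 0.79) = 76 A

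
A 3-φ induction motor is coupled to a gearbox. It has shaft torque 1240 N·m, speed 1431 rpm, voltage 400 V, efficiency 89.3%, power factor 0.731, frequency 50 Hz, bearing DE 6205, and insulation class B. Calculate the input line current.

411 A

ω = 2π×1431/60 = 149.9 rad/s; P_out = τω = 1240 × 149.9 = 185876 W
P_in = P_out / η = 185876 / 0.893 = 208148 W
I_L = P_in / (√3·V_L·cosφ) = 208148 / (1.732 × 400 × 0.731) = 411 A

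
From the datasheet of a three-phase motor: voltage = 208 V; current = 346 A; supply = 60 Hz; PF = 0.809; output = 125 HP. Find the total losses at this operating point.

P_in = √3·V·I·cosφ = 1.732×208×346×0.809 = 100841 W
P_out = 125×746 = 93250 W
Losses = P_in − P_out = 100841 − 93250 = 7591 W

7.59 kW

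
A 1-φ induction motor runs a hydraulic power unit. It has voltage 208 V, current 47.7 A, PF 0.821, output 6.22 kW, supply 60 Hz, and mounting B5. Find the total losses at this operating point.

P_in = V·I·cosφ = 208×47.7×0.821 = 8146 W
P_out = 6220 W
Losses = P_in − P_out = 8146 − 6220 = 1926 W

1.93 kW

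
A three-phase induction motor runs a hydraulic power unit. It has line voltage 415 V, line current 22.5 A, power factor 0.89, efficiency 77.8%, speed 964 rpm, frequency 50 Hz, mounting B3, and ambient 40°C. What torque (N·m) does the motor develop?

P_in = √3·V·I·cosφ = 1.732 × 415 × 22.5 × 0.89 = 14394 W
P_out = η·P_in = 0.778 × 14394 = 11199 W
n = 964 rpm
ω = 2π×964/60 = 100.9 rad/s
τ = P_out/ω = 11199/100.9 = 111 N·m

111 N·m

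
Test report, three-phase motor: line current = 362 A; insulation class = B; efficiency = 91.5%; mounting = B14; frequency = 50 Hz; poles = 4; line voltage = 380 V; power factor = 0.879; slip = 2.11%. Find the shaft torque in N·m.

1250 N·m

P_in = √3·V·I·cosφ = 1.732 × 380 × 362 × 0.879 = 209425 W
P_out = η·P_in = 0.915 × 209425 = 191624 W
n_s = 120×50/4 = 1500 rpm; n = 1500×(1−0.0211) = 1468 rpm
ω = 2π×1468/60 = 153.7 rad/s
τ = P_out/ω = 191624/153.7 = 1250 N·m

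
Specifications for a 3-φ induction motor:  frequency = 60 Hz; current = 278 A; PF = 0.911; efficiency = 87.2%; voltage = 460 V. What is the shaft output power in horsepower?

P_in = √3·V·I·cosφ = 1.732 × 460 × 278 × 0.911 = 201776 W
P_out = η·P_in = 0.872 × 201776 = 175949 W
= 175949/746 = 236 HP

236 HP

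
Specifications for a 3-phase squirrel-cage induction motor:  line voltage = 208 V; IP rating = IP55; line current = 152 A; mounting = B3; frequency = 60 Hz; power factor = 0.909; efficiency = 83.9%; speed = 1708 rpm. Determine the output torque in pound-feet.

172 lb·ft

P_in = √3·V·I·cosφ = 1.732 × 208 × 152 × 0.909 = 49776 W
P_out = η·P_in = 0.839 × 49776 = 41762 W
n = 1708 rpm
ω = 2π×1708/60 = 178.9 rad/s
τ = P_out/ω = 41762/178.9 = 233.4 N·m
In lb·ft: 233.4/1.356 = 172 lb·ft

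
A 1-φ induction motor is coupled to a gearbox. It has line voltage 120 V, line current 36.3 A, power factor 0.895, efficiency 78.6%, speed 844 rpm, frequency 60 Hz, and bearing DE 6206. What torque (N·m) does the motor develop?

P_in = V·I·cosφ = 120 × 36.3 × 0.895 = 3899 W
P_out = η·P_in = 0.786 × 3899 = 3065 W
n = 844 rpm
ω = 2π×844/60 = 88.38 rad/s
τ = P_out/ω = 3065/88.38 = 34.7 N·m

34.7 N·m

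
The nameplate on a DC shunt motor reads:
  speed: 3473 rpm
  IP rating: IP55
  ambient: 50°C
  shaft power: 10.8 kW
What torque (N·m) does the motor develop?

ω = 2π × 3473/60 = 363.7 rad/s
τ = P/ω = 10800/363.7 = 29.7 N·m

29.7 N·m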